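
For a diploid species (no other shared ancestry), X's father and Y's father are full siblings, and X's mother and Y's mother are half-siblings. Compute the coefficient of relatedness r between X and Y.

0.1875

Independent pedigree routes through distinct common ancestors add.
X and Y are related in two ways: first cousins through their fathers (r = 1/8) and half first cousins through their mothers (r = 1/16).
r = 1/8 + 1/16 = 0.1875.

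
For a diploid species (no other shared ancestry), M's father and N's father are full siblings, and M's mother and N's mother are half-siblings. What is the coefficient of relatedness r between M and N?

0.1875

Independent pedigree routes through distinct common ancestors add.
M and N are related in two ways: first cousins through their fathers (r = 1/8) and half first cousins through their mothers (r = 1/16).
r = 1/8 + 1/16 = 0.1875.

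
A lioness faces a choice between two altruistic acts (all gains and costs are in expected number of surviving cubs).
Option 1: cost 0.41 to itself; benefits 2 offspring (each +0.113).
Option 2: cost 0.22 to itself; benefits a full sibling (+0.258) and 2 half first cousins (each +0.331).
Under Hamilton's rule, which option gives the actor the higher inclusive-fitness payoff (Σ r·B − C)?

Option 2

Option 1: r to an offspring = 0.5.
Option 1: Σ r·B − C = (2·0.5·0.113) − 0.41 = -0.297.
Option 2: r to a full sibling = 0.5.
Option 2: r to a half first cousin = 0.0625.
Option 2: Σ r·B − C = (1·0.5·0.258 + 2·0.0625·0.331) − 0.22 = -0.049625.
Option 2 has the higher net inclusive-fitness payoff.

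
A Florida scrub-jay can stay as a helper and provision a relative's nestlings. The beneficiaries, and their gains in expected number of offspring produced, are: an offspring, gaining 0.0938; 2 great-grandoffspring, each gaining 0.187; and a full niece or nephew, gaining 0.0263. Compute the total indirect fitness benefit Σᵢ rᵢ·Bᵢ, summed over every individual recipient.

r to an offspring = 1/2 (one parent–offspring link: r = (1/2)^1 = 1/2).
r to a great-grandoffspring = 1/8 (three parent–offspring links: r = (1/2)^3 = 1/8).
r to a full niece or nephew = 1/4 (full aunt/uncle↔niece/nephew: two paths of length 3 through the shared grandparent pair: r = 2·(1/2)^3 = 1/4).
Summing one r·B term per recipient: 1·0.5·0.0938 + 2·0.125·0.187 + 1·0.25·0.0263 = 0.100225.

0.100225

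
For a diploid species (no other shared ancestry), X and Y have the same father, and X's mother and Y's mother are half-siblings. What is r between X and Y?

Independent pedigree routes through distinct common ancestors add.
X and Y are related in two ways: half-sibs through their shared father (r = 1/4) and half first cousins through their mothers (r = 1/16).
r = 1/4 + 1/16 = 0.3125.

0.3125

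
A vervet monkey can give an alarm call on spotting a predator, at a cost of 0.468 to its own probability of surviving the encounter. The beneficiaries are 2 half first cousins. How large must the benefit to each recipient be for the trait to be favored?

r to a half first cousin = 0.0625 (half first cousins share one grandparent — one path of length 4: r = (1/2)^4 = 1/16).
Hamilton's rule with n recipients of equal r: n·r·B > C, so B > C/(n·r) = 0.468/(2·0.0625) = 3.744.

3.744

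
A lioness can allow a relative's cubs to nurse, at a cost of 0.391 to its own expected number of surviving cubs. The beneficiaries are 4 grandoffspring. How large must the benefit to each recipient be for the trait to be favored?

0.391

r to a grandoffspring = 0.25 (two parent–offspring links: r = (1/2)^2 = 1/4).
Hamilton's rule with n recipients of equal r: n·r·B > C, so B > C/(n·r) = 0.391/(4·0.25) = 0.391.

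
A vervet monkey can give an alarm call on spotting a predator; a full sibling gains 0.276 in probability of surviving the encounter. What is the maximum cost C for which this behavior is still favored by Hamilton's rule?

r to a full sibling = 0.5 (full sibs share both parents — two paths of length 2: r = 2·(1/2)^2 = 1/2).
Hamilton's rule: n·r·B > C, so the trait is favored while C < n·r·B = 1·0.5·0.276 = 0.138.

0.138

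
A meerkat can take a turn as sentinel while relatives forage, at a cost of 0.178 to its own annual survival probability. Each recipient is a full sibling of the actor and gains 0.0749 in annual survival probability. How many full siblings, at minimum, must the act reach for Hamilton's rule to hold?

r to a full sibling = 1/2 (full sibs share both parents — two paths of length 2: r = 2·(1/2)^2 = 1/2).
Hamilton's rule: n·r·B > C  ⇒  n > C/(r·B) = 0.178/(0.5·0.0749) = 4.753.
The smallest integer exceeding 4.753 is 5.

5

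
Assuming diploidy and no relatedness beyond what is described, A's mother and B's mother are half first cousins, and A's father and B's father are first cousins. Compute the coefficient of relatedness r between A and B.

0.046875

Independent pedigree routes through distinct common ancestors add.
A and B are related in two ways: half second cousins through their mothers (r = 1/64) and second cousins through their fathers (r = 1/32).
r = 1/64 + 1/32 = 3/64 = 0.046875.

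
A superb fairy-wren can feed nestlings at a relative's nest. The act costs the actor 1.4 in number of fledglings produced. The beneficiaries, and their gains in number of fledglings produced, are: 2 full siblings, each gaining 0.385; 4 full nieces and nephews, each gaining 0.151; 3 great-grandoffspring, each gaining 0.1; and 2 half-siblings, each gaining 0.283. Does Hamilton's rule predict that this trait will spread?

No

Hamilton's rule: the trait is favored when the sum of r·B over every recipient exceeds the actor's cost C.
r to a full sibling = 0.5 (full sibs share both parents — two paths of length 2: r = 2·(1/2)^2 = 1/2).
r to a full niece or nephew = 1/4 (full aunt/uncle↔niece/nephew: two paths of length 3 through the shared grandparent pair: r = 2·(1/2)^3 = 1/4).
r to a great-grandoffspring = 0.125 (three parent–offspring links: r = (1/2)^3 = 1/8).
r to a half-sibling = 1/4 (half-sibs share one parent — one path of length 2: r = (1/2)^2 = 1/4).
Summing one r·B term per recipient: 2·0.5·0.385 + 4·0.25·0.151 + 3·0.125·0.1 + 2·0.25·0.283 = 0.715.
0.715 < 1.4: the indirect benefit is less than the cost.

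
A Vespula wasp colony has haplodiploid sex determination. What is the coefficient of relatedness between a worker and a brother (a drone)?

Her haploid brother carries none of their father's genes and a random half of their mother's genome; that half matches the maternal half of her own genome with probability 1/2: r = 1/2 · 1/2 = 1/4.

0.25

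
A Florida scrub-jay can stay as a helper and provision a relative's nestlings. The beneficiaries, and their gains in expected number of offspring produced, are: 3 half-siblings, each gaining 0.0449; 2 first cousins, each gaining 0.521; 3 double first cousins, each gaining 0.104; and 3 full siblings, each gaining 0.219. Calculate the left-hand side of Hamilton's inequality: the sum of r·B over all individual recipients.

r to a half-sibling = 0.25 (half-sibs share one parent — one path of length 2: r = (1/2)^2 = 1/4).
r to a first cousin = 1/8 (first cousins share one grandparent pair — two paths of length 4: r = 2·(1/2)^4 = 1/8).
r to a double first cousin = 0.25 (double first cousins share both grandparent pairs — four paths of length 4: r = 4·(1/2)^4 = 1/4).
r to a full sibling = 0.5 (full sibs share both parents — two paths of length 2: r = 2·(1/2)^2 = 1/2).
Summing one r·B term per recipient: 3·0.25·0.0449 + 2·0.125·0.521 + 3·0.25·0.104 + 3·0.5·0.219 = 0.570425.

0.570425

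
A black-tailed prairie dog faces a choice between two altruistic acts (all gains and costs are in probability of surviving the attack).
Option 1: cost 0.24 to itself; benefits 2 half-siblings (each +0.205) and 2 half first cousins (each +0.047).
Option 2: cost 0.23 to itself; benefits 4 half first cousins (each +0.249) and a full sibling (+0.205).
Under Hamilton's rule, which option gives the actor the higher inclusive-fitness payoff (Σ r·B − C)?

Option 1: r to a half-sibling = 0.25.
Option 1: r to a half first cousin = 0.0625.
Option 1: Σ r·B − C = (2·0.25·0.205 + 2·0.0625·0.047) − 0.24 = -0.131625.
Option 2: r to a half first cousin = 0.0625.
Option 2: r to a full sibling = 0.5.
Option 2: Σ r·B − C = (4·0.0625·0.249 + 1·0.5·0.205) − 0.23 = -0.06525.
Option 2 has the higher net inclusive-fitness payoff.

Option 2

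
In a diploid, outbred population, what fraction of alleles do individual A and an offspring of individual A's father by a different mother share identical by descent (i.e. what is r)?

0.25

Each parent–offspring link contributes a factor of 1/2, and independent paths through distinct common ancestors add.
Half-sibs share one parent — one path of length 2: r = (1/2)^2 = 1/4.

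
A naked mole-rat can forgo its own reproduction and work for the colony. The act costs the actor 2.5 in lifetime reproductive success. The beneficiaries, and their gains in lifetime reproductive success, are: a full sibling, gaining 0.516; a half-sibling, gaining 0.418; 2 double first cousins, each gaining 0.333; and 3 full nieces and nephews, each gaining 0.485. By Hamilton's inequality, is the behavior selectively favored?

Hamilton's rule: the trait is favored when the sum of r·B over every recipient exceeds the actor's cost C.
r to a full sibling = 0.5 (full sibs share both parents — two paths of length 2: r = 2·(1/2)^2 = 1/2).
r to a half-sibling = 1/4 (half-sibs share one parent — one path of length 2: r = (1/2)^2 = 1/4).
r to a double first cousin = 1/4 (double first cousins share both grandparent pairs — four paths of length 4: r = 4·(1/2)^4 = 1/4).
r to a full niece or nephew = 0.25 (full aunt/uncle↔niece/nephew: two paths of length 3 through the shared grandparent pair: r = 2·(1/2)^3 = 1/4).
Summing one r·B term per recipient: 1·0.5·0.516 + 1·0.25·0.418 + 2·0.25·0.333 + 3·0.25·0.485 = 0.89275.
0.89275 < 2.5: the indirect benefit is less than the cost.

No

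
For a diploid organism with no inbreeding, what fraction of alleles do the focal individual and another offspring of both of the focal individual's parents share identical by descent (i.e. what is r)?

Each parent–offspring link contributes a factor of 1/2, and independent paths through distinct common ancestors add.
Full sibs share both parents — two paths of length 2: r = 2·(1/2)^2 = 1/2.

0.5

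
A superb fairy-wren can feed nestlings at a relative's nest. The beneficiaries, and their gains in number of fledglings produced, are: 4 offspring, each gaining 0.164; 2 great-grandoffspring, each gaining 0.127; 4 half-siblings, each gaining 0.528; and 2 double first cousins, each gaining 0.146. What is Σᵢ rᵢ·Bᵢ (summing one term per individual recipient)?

r to an offspring = 1/2 (one parent–offspring link: r = (1/2)^1 = 1/2).
r to a great-grandoffspring = 0.125 (three parent–offspring links: r = (1/2)^3 = 1/8).
r to a half-sibling = 1/4 (half-sibs share one parent — one path of length 2: r = (1/2)^2 = 1/4).
r to a double first cousin = 1/4 (double first cousins share both grandparent pairs — four paths of length 4: r = 4·(1/2)^4 = 1/4).
Summing one r·B term per recipient: 4·0.5·0.164 + 2·0.125·0.127 + 4·0.25·0.528 + 2·0.25·0.146 = 0.96075.

0.96075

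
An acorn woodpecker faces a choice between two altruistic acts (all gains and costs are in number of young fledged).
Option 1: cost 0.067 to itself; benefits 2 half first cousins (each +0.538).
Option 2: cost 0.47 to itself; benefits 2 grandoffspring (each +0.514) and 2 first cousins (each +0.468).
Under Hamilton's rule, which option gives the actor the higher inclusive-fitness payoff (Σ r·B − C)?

Option 1

Option 1: r to a half first cousin = 0.0625.
Option 1: Σ r·B − C = (2·0.0625·0.538) − 0.067 = 0.00025.
Option 2: r to a grandoffspring = 0.25.
Option 2: r to a first cousin = 0.125.
Option 2: Σ r·B − C = (2·0.25·0.514 + 2·0.125·0.468) − 0.47 = -0.096.
Option 1 has the higher net inclusive-fitness payoff.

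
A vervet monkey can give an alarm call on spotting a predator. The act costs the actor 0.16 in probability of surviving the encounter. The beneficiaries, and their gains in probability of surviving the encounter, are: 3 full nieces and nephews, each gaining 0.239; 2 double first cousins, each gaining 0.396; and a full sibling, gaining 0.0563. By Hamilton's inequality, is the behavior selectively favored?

Yes

Hamilton's rule: the trait is favored when the sum of r·B over every recipient exceeds the actor's cost C.
r to a full niece or nephew = 0.25 (full aunt/uncle↔niece/nephew: two paths of length 3 through the shared grandparent pair: r = 2·(1/2)^3 = 1/4).
r to a double first cousin = 1/4 (double first cousins share both grandparent pairs — four paths of length 4: r = 4·(1/2)^4 = 1/4).
r to a full sibling = 1/2 (full sibs share both parents — two paths of length 2: r = 2·(1/2)^2 = 1/2).
Summing one r·B term per recipient: 3·0.25·0.239 + 2·0.25·0.396 + 1·0.5·0.0563 = 0.4054.
0.4054 > 0.16: the indirect benefit exceeds the cost.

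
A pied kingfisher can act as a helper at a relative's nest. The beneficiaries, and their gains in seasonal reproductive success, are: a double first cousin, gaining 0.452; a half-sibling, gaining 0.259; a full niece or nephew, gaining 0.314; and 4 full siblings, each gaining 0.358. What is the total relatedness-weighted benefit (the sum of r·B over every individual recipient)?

r to a double first cousin = 0.25 (double first cousins share both grandparent pairs — four paths of length 4: r = 4·(1/2)^4 = 1/4).
r to a half-sibling = 0.25 (half-sibs share one parent — one path of length 2: r = (1/2)^2 = 1/4).
r to a full niece or nephew = 1/4 (full aunt/uncle↔niece/nephew: two paths of length 3 through the shared grandparent pair: r = 2·(1/2)^3 = 1/4).
r to a full sibling = 1/2 (full sibs share both parents — two paths of length 2: r = 2·(1/2)^2 = 1/2).
Summing one r·B term per recipient: 1·0.25·0.452 + 1·0.25·0.259 + 1·0.25·0.314 + 4·0.5·0.358 = 0.97225.

0.97225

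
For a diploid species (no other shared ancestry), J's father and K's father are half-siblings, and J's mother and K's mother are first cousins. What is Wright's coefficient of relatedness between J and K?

Relatedness sums over independent paths through distinct common ancestors.
J and K are related in two ways: half first cousins through their fathers (r = 1/16) and second cousins through their mothers (r = 1/32).
r = 1/16 + 1/32 = 3/32 = 0.09375.

0.09375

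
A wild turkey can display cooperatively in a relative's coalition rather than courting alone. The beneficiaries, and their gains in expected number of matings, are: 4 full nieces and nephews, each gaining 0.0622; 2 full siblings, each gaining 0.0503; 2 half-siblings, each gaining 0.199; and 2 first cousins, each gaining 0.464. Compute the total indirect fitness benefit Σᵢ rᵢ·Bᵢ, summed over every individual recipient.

0.328

r to a full niece or nephew = 1/4 (full aunt/uncle↔niece/nephew: two paths of length 3 through the shared grandparent pair: r = 2·(1/2)^3 = 1/4).
r to a full sibling = 1/2 (full sibs share both parents — two paths of length 2: r = 2·(1/2)^2 = 1/2).
r to a half-sibling = 0.25 (half-sibs share one parent — one path of length 2: r = (1/2)^2 = 1/4).
r to a first cousin = 0.125 (first cousins share one grandparent pair — two paths of length 4: r = 2·(1/2)^4 = 1/8).
Summing one r·B term per recipient: 4·0.25·0.0622 + 2·0.5·0.0503 + 2·0.25·0.199 + 2·0.125·0.464 = 0.328.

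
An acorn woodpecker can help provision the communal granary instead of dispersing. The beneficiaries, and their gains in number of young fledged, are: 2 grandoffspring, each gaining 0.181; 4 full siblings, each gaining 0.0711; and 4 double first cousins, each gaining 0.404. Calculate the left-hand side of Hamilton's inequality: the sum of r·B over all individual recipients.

0.6367

r to a grandoffspring = 0.25 (two parent–offspring links: r = (1/2)^2 = 1/4).
r to a full sibling = 0.5 (full sibs share both parents — two paths of length 2: r = 2·(1/2)^2 = 1/2).
r to a double first cousin = 1/4 (double first cousins share both grandparent pairs — four paths of length 4: r = 4·(1/2)^4 = 1/4).
Summing one r·B term per recipient: 2·0.25·0.181 + 4·0.5·0.0711 + 4·0.25·0.404 = 0.6367.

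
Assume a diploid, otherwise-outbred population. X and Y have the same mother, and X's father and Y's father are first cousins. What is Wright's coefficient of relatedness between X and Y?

Relatedness sums over independent paths through distinct common ancestors.
X and Y are related in two ways: half-sibs through their shared mother (r = 1/4) and second cousins through their fathers (r = 1/32).
r = 1/4 + 1/32 = 9/32 = 0.28125.

0.28125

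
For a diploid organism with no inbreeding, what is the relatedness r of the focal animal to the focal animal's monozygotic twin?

1

Each parent–offspring link contributes a factor of 1/2, and independent paths through distinct common ancestors add.
Monozygotic twins share every allele identical by descent: r = 1.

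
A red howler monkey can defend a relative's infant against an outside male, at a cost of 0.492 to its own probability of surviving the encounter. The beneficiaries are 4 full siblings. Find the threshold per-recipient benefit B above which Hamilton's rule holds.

r to a full sibling = 0.5 (full sibs share both parents — two paths of length 2: r = 2·(1/2)^2 = 1/2).
Hamilton's rule with n recipients of equal r: n·r·B > C, so B > C/(n·r) = 0.492/(4·0.5) = 0.246.

0.246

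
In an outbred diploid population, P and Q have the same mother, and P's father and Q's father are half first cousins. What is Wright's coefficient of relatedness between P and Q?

0.265625

With two independent routes of shared ancestry, r is the sum of the two contributions.
P and Q are related in two ways: half-sibs through their shared mother (r = 1/4) and half second cousins through their fathers (r = 1/64).
r = 1/4 + 1/64 = 0.265625.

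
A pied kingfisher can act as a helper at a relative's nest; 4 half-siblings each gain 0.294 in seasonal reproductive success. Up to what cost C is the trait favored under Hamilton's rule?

r to a half-sibling = 1/4 (half-sibs share one parent — one path of length 2: r = (1/2)^2 = 1/4).
Hamilton's rule: n·r·B > C, so the trait is favored while C < n·r·B = 4·0.25·0.294 = 0.294.

0.294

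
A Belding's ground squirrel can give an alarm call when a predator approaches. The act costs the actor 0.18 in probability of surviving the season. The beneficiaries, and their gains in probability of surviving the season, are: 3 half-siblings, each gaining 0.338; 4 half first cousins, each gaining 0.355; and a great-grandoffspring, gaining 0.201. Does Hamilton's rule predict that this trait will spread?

Yes

Hamilton's rule: the trait is favored when the sum of r·B over every recipient exceeds the actor's cost C.
r to a half-sibling = 0.25 (half-sibs share one parent — one path of length 2: r = (1/2)^2 = 1/4).
r to a half first cousin = 0.0625 (half first cousins share one grandparent — one path of length 4: r = (1/2)^4 = 1/16).
r to a great-grandoffspring = 0.125 (three parent–offspring links: r = (1/2)^3 = 1/8).
Summing one r·B term per recipient: 3·0.25·0.338 + 4·0.0625·0.355 + 1·0.125·0.201 = 0.367375.
0.367375 > 0.18: the indirect benefit exceeds the cost.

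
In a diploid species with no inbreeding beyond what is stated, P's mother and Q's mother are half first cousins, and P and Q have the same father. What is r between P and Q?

0.265625

Relatedness sums over independent paths through distinct common ancestors.
P and Q are related in two ways: half second cousins through their mothers (r = 1/64) and half-sibs through their shared father (r = 1/4).
r = 1/64 + 1/4 = 0.265625.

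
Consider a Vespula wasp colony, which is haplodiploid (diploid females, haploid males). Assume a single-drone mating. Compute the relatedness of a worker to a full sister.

0.75

Haplodiploid full sisters inherit their father's entire haploid genome identically (contributing 1/2) and on average half of their mother's contribution (1/2 · 1/2 = 1/4); r = 1/2 + 1/4 = 3/4.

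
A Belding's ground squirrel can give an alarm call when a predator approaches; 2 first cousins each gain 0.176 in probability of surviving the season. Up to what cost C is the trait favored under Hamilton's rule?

0.044

r to a first cousin = 1/8 (first cousins share one grandparent pair — two paths of length 4: r = 2·(1/2)^4 = 1/8).
Hamilton's rule: n·r·B > C, so the trait is favored while C < n·r·B = 2·0.125·0.176 = 0.044.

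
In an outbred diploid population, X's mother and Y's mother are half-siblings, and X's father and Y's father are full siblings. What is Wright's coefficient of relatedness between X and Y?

0.1875

Independent pedigree routes through distinct common ancestors add.
X and Y are related in two ways: half first cousins through their mothers (r = 1/16) and first cousins through their fathers (r = 1/8).
r = 1/16 + 1/8 = 3/16 = 0.1875.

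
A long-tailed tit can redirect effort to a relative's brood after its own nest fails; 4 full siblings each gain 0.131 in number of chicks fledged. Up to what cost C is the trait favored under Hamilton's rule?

0.262

r to a full sibling = 1/2 (full sibs share both parents — two paths of length 2: r = 2·(1/2)^2 = 1/2).
Hamilton's rule: n·r·B > C, so the trait is favored while C < n·r·B = 4·0.5·0.131 = 0.262.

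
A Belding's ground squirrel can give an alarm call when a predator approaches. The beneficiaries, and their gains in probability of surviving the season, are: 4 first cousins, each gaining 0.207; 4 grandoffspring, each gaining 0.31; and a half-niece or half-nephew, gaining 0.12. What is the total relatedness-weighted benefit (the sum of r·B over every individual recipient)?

r to a first cousin = 1/8 (first cousins share one grandparent pair — two paths of length 4: r = 2·(1/2)^4 = 1/8).
r to a grandoffspring = 1/4 (two parent–offspring links: r = (1/2)^2 = 1/4).
r to a half-niece or half-nephew = 0.125 (half-aunt/uncle↔niece/nephew: one path of length 3: r = (1/2)^3 = 1/8).
Summing one r·B term per recipient: 4·0.125·0.207 + 4·0.25·0.31 + 1·0.125·0.12 = 0.4285.

0.4285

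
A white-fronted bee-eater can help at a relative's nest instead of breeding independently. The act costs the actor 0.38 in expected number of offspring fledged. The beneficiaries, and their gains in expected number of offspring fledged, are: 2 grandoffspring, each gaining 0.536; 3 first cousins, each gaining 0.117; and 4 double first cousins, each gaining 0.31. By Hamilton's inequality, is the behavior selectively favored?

Yes

Hamilton's rule: the trait is favored when the sum of r·B over every recipient exceeds the actor's cost C.
r to a grandoffspring = 0.25 (two parent–offspring links: r = (1/2)^2 = 1/4).
r to a first cousin = 1/8 (first cousins share one grandparent pair — two paths of length 4: r = 2·(1/2)^4 = 1/8).
r to a double first cousin = 0.25 (double first cousins share both grandparent pairs — four paths of length 4: r = 4·(1/2)^4 = 1/4).
Summing one r·B term per recipient: 2·0.25·0.536 + 3·0.125·0.117 + 4·0.25·0.31 = 0.621875.
0.621875 > 0.38: the indirect benefit exceeds the cost.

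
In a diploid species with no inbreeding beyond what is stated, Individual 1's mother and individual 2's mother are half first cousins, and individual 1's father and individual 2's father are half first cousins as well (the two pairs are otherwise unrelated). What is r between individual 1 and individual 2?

0.03125

Independent pedigree routes through distinct common ancestors add.
Individual 1 and individual 2 are related in two ways: half second cousins through their mothers (r = 1/64) and half second cousins through their fathers (r = 1/64).
r = 1/64 + 1/64 = 0.03125.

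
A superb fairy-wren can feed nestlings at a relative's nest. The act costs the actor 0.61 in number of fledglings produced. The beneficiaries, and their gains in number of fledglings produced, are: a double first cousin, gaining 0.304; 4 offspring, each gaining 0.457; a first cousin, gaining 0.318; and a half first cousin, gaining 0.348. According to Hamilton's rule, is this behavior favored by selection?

Yes

Hamilton's rule: the trait is favored when the sum of r·B over every recipient exceeds the actor's cost C.
r to a double first cousin = 1/4 (double first cousins share both grandparent pairs — four paths of length 4: r = 4·(1/2)^4 = 1/4).
r to an offspring = 0.5 (one parent–offspring link: r = (1/2)^1 = 1/2).
r to a first cousin = 1/8 (first cousins share one grandparent pair — two paths of length 4: r = 2·(1/2)^4 = 1/8).
r to a half first cousin = 1/16 (half first cousins share one grandparent — one path of length 4: r = (1/2)^4 = 1/16).
Summing one r·B term per recipient: 1·0.25·0.304 + 4·0.5·0.457 + 1·0.125·0.318 + 1·0.0625·0.348 = 1.0515.
1.0515 > 0.61: the indirect benefit exceeds the cost.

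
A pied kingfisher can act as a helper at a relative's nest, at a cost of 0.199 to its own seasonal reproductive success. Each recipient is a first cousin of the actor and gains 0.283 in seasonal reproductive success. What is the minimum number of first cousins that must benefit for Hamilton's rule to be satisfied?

r to a first cousin = 1/8 (first cousins share one grandparent pair — two paths of length 4: r = 2·(1/2)^4 = 1/8).
Hamilton's rule: n·r·B > C  ⇒  n > C/(r·B) = 0.199/(0.125·0.283) = 5.625.
The smallest integer exceeding 5.625 is 6.

6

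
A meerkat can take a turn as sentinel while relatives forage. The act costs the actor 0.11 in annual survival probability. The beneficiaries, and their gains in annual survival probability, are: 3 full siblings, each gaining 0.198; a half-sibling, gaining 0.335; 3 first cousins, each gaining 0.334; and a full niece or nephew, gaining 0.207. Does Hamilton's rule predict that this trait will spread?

Hamilton's rule: the trait is favored when the sum of r·B over every recipient exceeds the actor's cost C.
r to a full sibling = 1/2 (full sibs share both parents — two paths of length 2: r = 2·(1/2)^2 = 1/2).
r to a half-sibling = 0.25 (half-sibs share one parent — one path of length 2: r = (1/2)^2 = 1/4).
r to a first cousin = 1/8 (first cousins share one grandparent pair — two paths of length 4: r = 2·(1/2)^4 = 1/8).
r to a full niece or nephew = 0.25 (full aunt/uncle↔niece/nephew: two paths of length 3 through the shared grandparent pair: r = 2·(1/2)^3 = 1/4).
Summing one r·B term per recipient: 3·0.5·0.198 + 1·0.25·0.335 + 3·0.125·0.334 + 1·0.25·0.207 = 0.55775.
0.55775 > 0.11: the indirect benefit exceeds the cost.

Yes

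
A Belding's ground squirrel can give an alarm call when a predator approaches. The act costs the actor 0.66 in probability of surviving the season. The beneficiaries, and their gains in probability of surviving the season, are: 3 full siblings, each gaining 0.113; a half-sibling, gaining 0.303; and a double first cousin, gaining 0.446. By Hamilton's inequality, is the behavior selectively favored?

Hamilton's rule: the trait is favored when the sum of r·B over every recipient exceeds the actor's cost C.
r to a full sibling = 1/2 (full sibs share both parents — two paths of length 2: r = 2·(1/2)^2 = 1/2).
r to a half-sibling = 0.25 (half-sibs share one parent — one path of length 2: r = (1/2)^2 = 1/4).
r to a double first cousin = 1/4 (double first cousins share both grandparent pairs — four paths of length 4: r = 4·(1/2)^4 = 1/4).
Summing one r·B term per recipient: 3·0.5·0.113 + 1·0.25·0.303 + 1·0.25·0.446 = 0.35675.
0.35675 < 0.66: the indirect benefit is less than the cost.

No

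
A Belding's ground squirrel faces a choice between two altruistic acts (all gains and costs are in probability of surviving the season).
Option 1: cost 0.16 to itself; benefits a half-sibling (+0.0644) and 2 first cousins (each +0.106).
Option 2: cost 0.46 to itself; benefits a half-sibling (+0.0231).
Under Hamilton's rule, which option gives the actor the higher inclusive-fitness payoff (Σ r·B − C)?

Option 1

Option 1: r to a half-sibling = 0.25.
Option 1: r to a first cousin = 0.125.
Option 1: Σ r·B − C = (1·0.25·0.0644 + 2·0.125·0.106) − 0.16 = -0.1174.
Option 2: r to a half-sibling = 0.25.
Option 2: Σ r·B − C = (1·0.25·0.0231) − 0.46 = -0.454225.
Option 1 has the higher net inclusive-fitness payoff.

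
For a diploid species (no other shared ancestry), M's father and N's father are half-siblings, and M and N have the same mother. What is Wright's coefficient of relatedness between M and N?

0.3125

Wright's path rule: contributions from independent ancestry routes add.
M and N are related in two ways: half first cousins through their fathers (r = 1/16) and half-sibs through their shared mother (r = 1/4).
r = 1/16 + 1/4 = 5/16 = 0.3125.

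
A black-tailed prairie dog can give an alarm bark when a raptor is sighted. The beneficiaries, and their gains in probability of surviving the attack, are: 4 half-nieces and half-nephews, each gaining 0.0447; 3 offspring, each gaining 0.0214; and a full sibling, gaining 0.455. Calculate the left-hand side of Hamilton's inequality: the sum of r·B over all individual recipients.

r to a half-niece or half-nephew = 0.125 (half-aunt/uncle↔niece/nephew: one path of length 3: r = (1/2)^3 = 1/8).
r to an offspring = 0.5 (one parent–offspring link: r = (1/2)^1 = 1/2).
r to a full sibling = 0.5 (full sibs share both parents — two paths of length 2: r = 2·(1/2)^2 = 1/2).
Summing one r·B term per recipient: 4·0.125·0.0447 + 3·0.5·0.0214 + 1·0.5·0.455 = 0.28195.

0.28195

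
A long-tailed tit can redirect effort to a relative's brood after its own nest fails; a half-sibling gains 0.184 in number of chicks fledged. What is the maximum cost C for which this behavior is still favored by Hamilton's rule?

r to a half-sibling = 1/4 (half-sibs share one parent — one path of length 2: r = (1/2)^2 = 1/4).
Hamilton's rule: n·r·B > C, so the trait is favored while C < n·r·B = 1·0.25·0.184 = 0.046.

0.046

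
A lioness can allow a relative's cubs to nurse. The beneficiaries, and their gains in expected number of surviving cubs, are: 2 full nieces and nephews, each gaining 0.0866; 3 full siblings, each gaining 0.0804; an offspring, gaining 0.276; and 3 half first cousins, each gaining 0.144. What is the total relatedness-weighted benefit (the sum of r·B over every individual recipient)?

r to a full niece or nephew = 1/4 (full aunt/uncle↔niece/nephew: two paths of length 3 through the shared grandparent pair: r = 2·(1/2)^3 = 1/4).
r to a full sibling = 1/2 (full sibs share both parents — two paths of length 2: r = 2·(1/2)^2 = 1/2).
r to an offspring = 1/2 (one parent–offspring link: r = (1/2)^1 = 1/2).
r to a half first cousin = 0.0625 (half first cousins share one grandparent — one path of length 4: r = (1/2)^4 = 1/16).
Summing one r·B term per recipient: 2·0.25·0.0866 + 3·0.5·0.0804 + 1·0.5·0.276 + 3·0.0625·0.144 = 0.3289.

0.3289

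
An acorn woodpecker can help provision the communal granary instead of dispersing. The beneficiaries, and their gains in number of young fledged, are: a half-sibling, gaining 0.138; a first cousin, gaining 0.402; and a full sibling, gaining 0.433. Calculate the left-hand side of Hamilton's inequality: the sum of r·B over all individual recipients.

r to a half-sibling = 0.25 (half-sibs share one parent — one path of length 2: r = (1/2)^2 = 1/4).
r to a first cousin = 1/8 (first cousins share one grandparent pair — two paths of length 4: r = 2·(1/2)^4 = 1/8).
r to a full sibling = 1/2 (full sibs share both parents — two paths of length 2: r = 2·(1/2)^2 = 1/2).
Summing one r·B term per recipient: 1·0.25·0.138 + 1·0.125·0.402 + 1·0.5·0.433 = 0.30125.

0.30125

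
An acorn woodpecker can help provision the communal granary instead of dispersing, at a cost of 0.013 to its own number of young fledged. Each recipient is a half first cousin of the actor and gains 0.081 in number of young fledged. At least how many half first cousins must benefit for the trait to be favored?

3

r to a half first cousin = 0.0625 (half first cousins share one grandparent — one path of length 4: r = (1/2)^4 = 1/16).
Hamilton's rule: n·r·B > C  ⇒  n > C/(r·B) = 0.013/(0.0625·0.081) = 2.568.
The smallest integer exceeding 2.568 is 3.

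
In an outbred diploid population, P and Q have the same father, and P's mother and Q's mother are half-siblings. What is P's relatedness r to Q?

0.3125

Wright's path rule: contributions from independent ancestry routes add.
P and Q are related in two ways: half-sibs through their shared father (r = 1/4) and half first cousins through their mothers (r = 1/16).
r = 1/4 + 1/16 = 5/16 = 0.3125.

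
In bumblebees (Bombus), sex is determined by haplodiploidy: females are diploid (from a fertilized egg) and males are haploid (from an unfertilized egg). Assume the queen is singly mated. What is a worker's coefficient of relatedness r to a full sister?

Haplodiploid full sisters inherit their father's entire haploid genome identically (contributing 1/2) and on average half of their mother's contribution (1/2 · 1/2 = 1/4); r = 1/2 + 1/4 = 3/4.

0.75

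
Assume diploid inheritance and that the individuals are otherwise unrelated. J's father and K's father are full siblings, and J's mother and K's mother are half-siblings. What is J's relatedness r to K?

Wright's path rule: contributions from independent ancestry routes add.
J and K are related in two ways: first cousins through their fathers (r = 1/8) and half first cousins through their mothers (r = 1/16).
r = 1/8 + 1/16 = 3/16 = 0.1875.

0.1875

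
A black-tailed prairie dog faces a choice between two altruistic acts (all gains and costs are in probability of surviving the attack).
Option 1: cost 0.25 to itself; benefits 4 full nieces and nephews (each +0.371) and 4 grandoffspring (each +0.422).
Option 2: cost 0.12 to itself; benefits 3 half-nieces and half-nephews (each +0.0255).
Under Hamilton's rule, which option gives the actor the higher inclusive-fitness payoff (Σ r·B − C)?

Option 1: r to a full niece or nephew = 0.25.
Option 1: r to a grandoffspring = 0.25.
Option 1: Σ r·B − C = (4·0.25·0.371 + 4·0.25·0.422) − 0.25 = 0.543.
Option 2: r to a half-niece or half-nephew = 0.125.
Option 2: Σ r·B − C = (3·0.125·0.0255) − 0.12 = -0.1104375.
Option 1 has the higher net inclusive-fitness payoff.

Option 1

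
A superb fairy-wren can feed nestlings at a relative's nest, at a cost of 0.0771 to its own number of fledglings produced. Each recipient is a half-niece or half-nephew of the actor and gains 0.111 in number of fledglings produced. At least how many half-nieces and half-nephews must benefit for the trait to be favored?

6

r to a half-niece or half-nephew = 1/8 (half-aunt/uncle↔niece/nephew: one path of length 3: r = (1/2)^3 = 1/8).
Hamilton's rule: n·r·B > C  ⇒  n > C/(r·B) = 0.0771/(0.125·0.111) = 5.557.
The smallest integer exceeding 5.557 is 6.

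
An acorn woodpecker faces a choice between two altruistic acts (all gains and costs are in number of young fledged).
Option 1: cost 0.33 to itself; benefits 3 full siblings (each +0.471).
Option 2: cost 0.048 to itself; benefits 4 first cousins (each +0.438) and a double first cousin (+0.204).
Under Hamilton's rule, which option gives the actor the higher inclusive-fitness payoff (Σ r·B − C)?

Option 1: r to a full sibling = 0.5.
Option 1: Σ r·B − C = (3·0.5·0.471) − 0.33 = 0.3765.
Option 2: r to a first cousin = 0.125.
Option 2: r to a double first cousin = 0.25.
Option 2: Σ r·B − C = (4·0.125·0.438 + 1·0.25·0.204) − 0.048 = 0.222.
Option 1 has the higher net inclusive-fitness payoff.

Option 1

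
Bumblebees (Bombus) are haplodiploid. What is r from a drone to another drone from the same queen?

Haploid brothers each carry a random half of the queen's diploid genome, so on average they share half: r = 1/2.

0.5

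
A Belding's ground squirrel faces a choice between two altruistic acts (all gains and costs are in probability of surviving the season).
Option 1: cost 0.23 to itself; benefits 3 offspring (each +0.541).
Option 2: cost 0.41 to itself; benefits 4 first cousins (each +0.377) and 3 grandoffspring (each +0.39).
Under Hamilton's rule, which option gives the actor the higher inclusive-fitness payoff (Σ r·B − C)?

Option 1: r to an offspring = 0.5.
Option 1: Σ r·B − C = (3·0.5·0.541) − 0.23 = 0.5815.
Option 2: r to a first cousin = 0.125.
Option 2: r to a grandoffspring = 0.25.
Option 2: Σ r·B − C = (4·0.125·0.377 + 3·0.25·0.39) − 0.41 = 0.071.
Option 1 has the higher net inclusive-fitness payoff.

Option 1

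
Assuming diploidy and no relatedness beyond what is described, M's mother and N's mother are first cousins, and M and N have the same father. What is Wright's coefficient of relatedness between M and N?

Independent pedigree routes through distinct common ancestors add.
M and N are related in two ways: second cousins through their mothers (r = 1/32) and half-sibs through their shared father (r = 1/4).
r = 1/32 + 1/4 = 9/32 = 0.28125.

0.28125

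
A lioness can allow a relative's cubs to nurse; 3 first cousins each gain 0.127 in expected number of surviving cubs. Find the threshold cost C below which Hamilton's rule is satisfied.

0.047625

r to a first cousin = 1/8 (first cousins share one grandparent pair — two paths of length 4: r = 2·(1/2)^4 = 1/8).
Hamilton's rule: n·r·B > C, so the trait is favored while C < n·r·B = 3·0.125·0.127 = 0.047625.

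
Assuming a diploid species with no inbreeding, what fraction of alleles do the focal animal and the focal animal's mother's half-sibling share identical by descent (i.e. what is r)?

Each parent–offspring link contributes a factor of 1/2, and independent paths through distinct common ancestors add.
Half-aunt/uncle↔niece/nephew: one path of length 3: r = (1/2)^3 = 1/8.

0.125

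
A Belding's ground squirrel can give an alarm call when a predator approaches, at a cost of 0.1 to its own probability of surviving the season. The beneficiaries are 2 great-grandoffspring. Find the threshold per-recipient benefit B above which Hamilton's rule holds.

r to a great-grandoffspring = 0.125 (three parent–offspring links: r = (1/2)^3 = 1/8).
Hamilton's rule with n recipients of equal r: n·r·B > C, so B > C/(n·r) = 0.1/(2·0.125) = 0.4.

0.4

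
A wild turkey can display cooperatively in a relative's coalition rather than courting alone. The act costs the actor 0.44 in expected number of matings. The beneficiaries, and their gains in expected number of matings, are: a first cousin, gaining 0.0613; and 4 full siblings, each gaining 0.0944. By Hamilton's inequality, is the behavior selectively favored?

Hamilton's rule: the trait is favored when the sum of r·B over every recipient exceeds the actor's cost C.
r to a first cousin = 1/8 (first cousins share one grandparent pair — two paths of length 4: r = 2·(1/2)^4 = 1/8).
r to a full sibling = 0.5 (full sibs share both parents — two paths of length 2: r = 2·(1/2)^2 = 1/2).
Summing one r·B term per recipient: 1·0.125·0.0613 + 4·0.5·0.0944 = 0.1964625.
0.1964625 < 0.44: the indirect benefit is less than the cost.

No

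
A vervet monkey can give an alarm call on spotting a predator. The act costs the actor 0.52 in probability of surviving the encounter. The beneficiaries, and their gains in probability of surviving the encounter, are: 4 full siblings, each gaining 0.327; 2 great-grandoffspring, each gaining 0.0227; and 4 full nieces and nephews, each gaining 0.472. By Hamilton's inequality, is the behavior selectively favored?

Hamilton's rule: the trait is favored when the sum of r·B over every recipient exceeds the actor's cost C.
r to a full sibling = 0.5 (full sibs share both parents — two paths of length 2: r = 2·(1/2)^2 = 1/2).
r to a great-grandoffspring = 1/8 (three parent–offspring links: r = (1/2)^3 = 1/8).
r to a full niece or nephew = 1/4 (full aunt/uncle↔niece/nephew: two paths of length 3 through the shared grandparent pair: r = 2·(1/2)^3 = 1/4).
Summing one r·B term per recipient: 4·0.5·0.327 + 2·0.125·0.0227 + 4·0.25·0.472 = 1.131675.
1.131675 > 0.52: the indirect benefit exceeds the cost.

Yes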